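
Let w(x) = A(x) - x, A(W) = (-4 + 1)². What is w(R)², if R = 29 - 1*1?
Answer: 361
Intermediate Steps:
R = 28 (R = 29 - 1 = 28)
A(W) = 9 (A(W) = (-3)² = 9)
w(x) = 9 - x
w(R)² = (9 - 1*28)² = (9 - 28)² = (-19)² = 361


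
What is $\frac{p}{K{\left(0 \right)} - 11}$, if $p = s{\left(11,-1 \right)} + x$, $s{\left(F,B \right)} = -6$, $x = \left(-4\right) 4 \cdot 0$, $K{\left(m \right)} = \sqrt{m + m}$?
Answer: $\frac{6}{11} \approx 0.54545$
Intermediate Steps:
$K{\left(m \right)} = \sqrt{2} \sqrt{m}$ ($K{\left(m \right)} = \sqrt{2 m} = \sqrt{2} \sqrt{m}$)
$x = 0$ ($x = \left(-16\right) 0 = 0$)
$p = -6$ ($p = -6 + 0 = -6$)
$\frac{p}{K{\left(0 \right)} - 11} = - \frac{6}{\sqrt{2} \sqrt{0} - 11} = - \frac{6}{\sqrt{2} \cdot 0 - 11} = - \frac{6}{0 - 11} = - \frac{6}{-11} = \left(-6\right) \left(- \frac{1}{11}\right) = \frac{6}{11}$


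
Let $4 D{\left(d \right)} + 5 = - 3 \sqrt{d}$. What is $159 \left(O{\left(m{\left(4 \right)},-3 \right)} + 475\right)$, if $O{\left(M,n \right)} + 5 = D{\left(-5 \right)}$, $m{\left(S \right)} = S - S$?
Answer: $\frac{298125}{4} - \frac{477 i \sqrt{5}}{4} \approx 74531.0 - 266.65 i$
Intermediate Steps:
$m{\left(S \right)} = 0$
$D{\left(d \right)} = - \frac{5}{4} - \frac{3 \sqrt{d}}{4}$ ($D{\left(d \right)} = - \frac{5}{4} + \frac{\left(-3\right) \sqrt{d}}{4} = - \frac{5}{4} - \frac{3 \sqrt{d}}{4}$)
$O{\left(M,n \right)} = - \frac{25}{4} - \frac{3 i \sqrt{5}}{4}$ ($O{\left(M,n \right)} = -5 - \left(\frac{5}{4} + \frac{3 \sqrt{-5}}{4}\right) = -5 - \left(\frac{5}{4} + \frac{3 i \sqrt{5}}{4}\right) = - \frac{25}{4} - \frac{3 i \sqrt{5}}{4}$)
$159 \left(O{\left(m{\left(4 \right)},-3 \right)} + 475\right) = 159 \left(\left(- \frac{25}{4} - \frac{3 i \sqrt{5}}{4}\right) + 475\right) = 159 \left(\frac{1875}{4} - \frac{3 i \sqrt{5}}{4}\right) = \frac{298125}{4} - \frac{477 i \sqrt{5}}{4}$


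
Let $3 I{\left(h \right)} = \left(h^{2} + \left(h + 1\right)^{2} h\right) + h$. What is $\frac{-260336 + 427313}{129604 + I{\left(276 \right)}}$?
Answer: $\frac{166977}{7214156} \approx 0.023146$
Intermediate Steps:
$I{\left(h \right)} = \frac{h}{3} + \frac{h^{2}}{3} + \frac{h \left(1 + h\right)^{2}}{3}$ ($I{\left(h \right)} = \frac{\left(h^{2} + \left(h + 1\right)^{2} h\right) + h}{3} = \frac{\left(h^{2} + \left(1 + h\right)^{2} h\right) + h}{3} = \frac{\left(h^{2} + h \left(1 + h\right)^{2}\right) + h}{3} = \frac{h + h^{2} + h \left(1 + h\right)^{2}}{3} = \frac{h}{3} + \frac{h^{2}}{3} + \frac{h \left(1 + h\right)^{2}}{3}$)
$\frac{-260336 + 427313}{129604 + I{\left(276 \right)}} = \frac{-260336 + 427313}{129604 + \frac{1}{3} \cdot 276 \left(1 + 276 + \left(1 + 276\right)^{2}\right)} = \frac{166977}{129604 + \frac{1}{3} \cdot 276 \left(1 + 276 + 277^{2}\right)} = \frac{166977}{129604 + \frac{1}{3} \cdot 276 \left(1 + 276 + 76729\right)} = \frac{166977}{129604 + \frac{1}{3} \cdot 276 \cdot 77006} = \frac{166977}{129604 + 7084552} = \frac{166977}{7214156}$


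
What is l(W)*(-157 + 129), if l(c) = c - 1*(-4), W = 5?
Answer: -252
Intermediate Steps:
l(c) = 4 + c (l(c) = c + 4 = 4 + c)
l(W)*(-157 + 129) = (4 + 5)*(-157 + 129) = 9*(-28) = -252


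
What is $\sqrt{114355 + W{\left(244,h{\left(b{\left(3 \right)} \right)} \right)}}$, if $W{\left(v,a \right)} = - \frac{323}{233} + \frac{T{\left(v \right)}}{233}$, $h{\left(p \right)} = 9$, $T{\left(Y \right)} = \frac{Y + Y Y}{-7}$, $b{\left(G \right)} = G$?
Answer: $\frac{2 \sqrt{1551538379}}{233} \approx 338.11$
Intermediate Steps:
$T{\left(Y \right)} = - \frac{Y}{7} - \frac{Y^{2}}{7}$ ($T{\left(Y \right)} = \left(Y + Y^{2}\right) \left(- \frac{1}{7}\right) = - \frac{Y}{7} - \frac{Y^{2}}{7}$)
$W{\left(v,a \right)} = - \frac{323}{233} - \frac{v \left(1 + v\right)}{1631}$ ($W{\left(v,a \right)} = - \frac{323}{233} + \frac{\left(- \frac{1}{7}\right) v \left(1 + v\right)}{233} = \left(-323\right) \frac{1}{233} + - \frac{v \left(1 + v\right)}{7} \cdot \frac{1}{233} = - \frac{323}{233} - \frac{v \left(1 + v\right)}{1631}$)
$\sqrt{114355 + W{\left(244,h{\left(b{\left(3 \right)} \right)} \right)}} = \sqrt{114355 - \left(\frac{323}{233} + \frac{244 \left(1 + 244\right)}{1631}\right)} = \sqrt{114355 - \left(\frac{323}{233} + \frac{244}{1631} \cdot 245\right)} = \sqrt{114355 - \frac{8863}{233}} = \sqrt{\frac{26635852}{233}} = \frac{2 \sqrt{1551538379}}{233}$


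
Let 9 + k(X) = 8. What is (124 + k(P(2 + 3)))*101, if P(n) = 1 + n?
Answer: 12423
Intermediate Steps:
k(X) = -1 (k(X) = -9 + 8 = -1)
(124 + k(P(2 + 3)))*101 = (124 - 1)*101 = 123*101 = 12423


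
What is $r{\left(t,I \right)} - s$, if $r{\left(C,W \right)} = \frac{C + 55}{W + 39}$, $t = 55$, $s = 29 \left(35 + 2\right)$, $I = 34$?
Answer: $- \frac{78219}{73} \approx -1071.5$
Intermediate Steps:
$s = 1073$ ($s = 29 \cdot 37 = 1073$)
$r{\left(C,W \right)} = \frac{55 + C}{39 + W}$
$r{\left(t,I \right)} - s = \frac{55 + 55}{39 + 34} - 1073 = \frac{1}{73} \cdot 110 - 1073 = \frac{110}{73} - 1073 = - \frac{78219}{73}$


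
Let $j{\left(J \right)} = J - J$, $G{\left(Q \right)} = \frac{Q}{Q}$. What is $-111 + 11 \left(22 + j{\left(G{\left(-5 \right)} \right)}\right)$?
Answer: $131$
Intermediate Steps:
$G{\left(Q \right)} = 1$
$j{\left(J \right)} = 0$
$-111 + 11 \left(22 + j{\left(G{\left(-5 \right)} \right)}\right) = -111 + 11 \left(22 + 0\right) = -111 + 11 \cdot 22 = -111 + 242 = 131$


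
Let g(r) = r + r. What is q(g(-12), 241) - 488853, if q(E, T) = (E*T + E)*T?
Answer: -1888581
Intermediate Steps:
g(r) = 2*r
q(E, T) = T*(E + E*T) (q(E, T) = (E + E*T)*T = T*(E + E*T))
q(g(-12), 241) - 488853 = (2*(-12))*241*(1 + 241) - 488853 = -24*241*242 - 488853 = -1399728 - 488853 = -1888581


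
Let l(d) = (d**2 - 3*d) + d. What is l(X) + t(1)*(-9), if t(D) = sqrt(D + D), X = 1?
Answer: -1 - 9*sqrt(2) ≈ -13.728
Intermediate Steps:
l(d) = d**2 - 2*d
t(D) = sqrt(2)*sqrt(D) (t(D) = sqrt(2*D) = sqrt(2)*sqrt(D))
l(X) + t(1)*(-9) = 1*(-2 + 1) + (sqrt(2)*sqrt(1))*(-9) = 1*(-1) + (sqrt(2)*1)*(-9) = -1 + sqrt(2)*(-9) = -1 - 9*sqrt(2)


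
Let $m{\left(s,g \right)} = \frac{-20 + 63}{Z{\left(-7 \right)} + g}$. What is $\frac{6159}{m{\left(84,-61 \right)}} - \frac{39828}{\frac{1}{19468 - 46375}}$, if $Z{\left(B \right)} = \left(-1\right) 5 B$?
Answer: $\frac{46080875694}{43} \approx 1.0716 \cdot 10^{9}$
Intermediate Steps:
$Z{\left(B \right)} = - 5 B$
$m{\left(s,g \right)} = \frac{43}{35 + g}$ ($m{\left(s,g \right)} = \frac{-20 + 63}{\left(-5\right) \left(-7\right) + g} = \frac{43}{35 + g}$)
$\frac{6159}{m{\left(84,-61 \right)}} - \frac{39828}{\frac{1}{19468 - 46375}} = \frac{6159}{43 \frac{1}{35 - 61}} - \frac{39828}{\frac{1}{19468 - 46375}} = \frac{6159}{43 \frac{1}{-26}} - \frac{39828}{\frac{1}{-26907}} = \frac{6159}{43 \left(- \frac{1}{26}\right)} - \frac{39828}{- \frac{1}{26907}} = \frac{6159}{- \frac{43}{26}} - -1071651996 = 6159 \left(- \frac{26}{43}\right) + 1071651996 = - \frac{160134}{43} + 1071651996 = \frac{46080875694}{43}$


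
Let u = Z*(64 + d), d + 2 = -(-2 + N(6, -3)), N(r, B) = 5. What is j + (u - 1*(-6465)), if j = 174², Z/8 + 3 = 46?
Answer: 57037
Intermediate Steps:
Z = 344 (Z = -24 + 8*46 = -24 + 368 = 344)
j = 30276
d = -5 (d = -2 - (-2 + 5) = -2 - 1*3 = -2 - 3 = -5)
u = 20296 (u = 344*(64 - 5) = 344*59 = 20296)
j + (u - 1*(-6465)) = 30276 + (20296 - 1*(-6465)) = 30276 + (20296 + 6465) = 30276 + 26761 = 57037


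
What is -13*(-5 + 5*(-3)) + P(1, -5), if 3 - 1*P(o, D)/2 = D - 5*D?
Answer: 226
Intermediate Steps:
P(o, D) = 6 + 8*D (P(o, D) = 6 - 2*(D - 5*D) = 6 - (-8)*D = 6 + 8*D)
-13*(-5 + 5*(-3)) + P(1, -5) = -13*(-5 + 5*(-3)) + (6 + 8*(-5)) = -13*(-5 - 15) + (6 - 40) = -13*(-20) - 34 = 260 - 34 = 226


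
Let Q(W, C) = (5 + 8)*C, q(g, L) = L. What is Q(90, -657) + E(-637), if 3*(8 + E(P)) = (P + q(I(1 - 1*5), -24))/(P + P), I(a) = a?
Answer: -32673617/3822 ≈ -8548.8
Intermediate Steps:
E(P) = -8 + (-24 + P)/(6*P) (E(P) = -8 + ((P - 24)/(P + P))/3 = -8 + ((-24 + P)/((2*P)))/3 = -8 + ((-24 + P)*(1/(2*P)))/3 = -8 + ((-24 + P)/(2*P))/3 = -8 + (-24 + P)/(6*P))
Q(W, C) = 13*C
Q(90, -657) + E(-637) = 13*(-657) + (-47/6 - 4/(-637)) = -8541 + (-47/6 - 4*(-1/637)) = -8541 + (-47/6 + 4/637) = -8541 - 29915/3822 = -32673617/3822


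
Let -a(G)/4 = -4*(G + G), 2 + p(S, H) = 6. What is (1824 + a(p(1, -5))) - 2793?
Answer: -841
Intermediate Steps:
p(S, H) = 4 (p(S, H) = -2 + 6 = 4)
a(G) = 32*G (a(G) = -(-16)*(G + G) = -(-16)*2*G = -(-32)*G = 32*G)
(1824 + a(p(1, -5))) - 2793 = (1824 + 32*4) - 2793 = (1824 + 128) - 2793 = 1952 - 2793 = -841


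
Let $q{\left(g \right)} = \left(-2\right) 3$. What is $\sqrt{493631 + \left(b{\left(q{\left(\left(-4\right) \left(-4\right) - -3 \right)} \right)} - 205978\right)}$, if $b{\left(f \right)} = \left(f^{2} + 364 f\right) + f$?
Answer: $\sqrt{285499} \approx 534.32$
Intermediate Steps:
$q{\left(g \right)} = -6$
$b{\left(f \right)} = f^{2} + 365 f$
$\sqrt{493631 + \left(b{\left(q{\left(\left(-4\right) \left(-4\right) - -3 \right)} \right)} - 205978\right)} = \sqrt{493631 - \left(205978 + 6 \left(365 - 6\right)\right)} = \sqrt{493631 - 208132} = \sqrt{285499}$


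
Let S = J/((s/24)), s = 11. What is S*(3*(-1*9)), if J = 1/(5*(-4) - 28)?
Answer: 27/22 ≈ 1.2273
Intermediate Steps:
J = -1/48 (J = 1/(-20 - 28) = 1/(-48) = -1/48 ≈ -0.020833)
S = -1/22 (S = -1/(48*(11/24)) = -1/(48*(11*(1/24))) = -1/(48*11/24) = -1/48*24/11 = -1/22 ≈ -0.045455)
S*(3*(-1*9)) = -3*(-1*9)/22 = -3*(-9)/22 = -1/22*(-27) = 27/22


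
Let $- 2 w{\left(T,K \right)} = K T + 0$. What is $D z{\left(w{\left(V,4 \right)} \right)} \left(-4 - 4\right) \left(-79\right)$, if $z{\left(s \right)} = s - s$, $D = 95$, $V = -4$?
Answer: $0$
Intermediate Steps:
$w{\left(T,K \right)} = - \frac{K T}{2}$ ($w{\left(T,K \right)} = - \frac{K T + 0}{2} = - \frac{K T}{2}$)
$z{\left(s \right)} = 0$
$D z{\left(w{\left(V,4 \right)} \right)} \left(-4 - 4\right) \left(-79\right) = 95 \cdot 0 \left(-4 - 4\right) \left(-79\right) = 95 \cdot 0 \left(-8\right) \left(-79\right) = 95 \cdot 0 \left(-79\right) = 0 \left(-79\right) = 0$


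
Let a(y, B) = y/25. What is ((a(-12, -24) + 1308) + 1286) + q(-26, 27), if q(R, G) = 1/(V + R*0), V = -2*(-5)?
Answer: 129681/50 ≈ 2593.6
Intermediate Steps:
V = 10
a(y, B) = y/25 (a(y, B) = y*(1/25) = y/25)
q(R, G) = ⅒ (q(R, G) = 1/(10 + R*0) = 1/(10 + 0) = 1/10 = ⅒)
((a(-12, -24) + 1308) + 1286) + q(-26, 27) = (((1/25)*(-12) + 1308) + 1286) + ⅒ = ((-12/25 + 1308) + 1286) + ⅒ = (32688/25 + 1286) + ⅒ = 64838/25 + ⅒ = 129681/50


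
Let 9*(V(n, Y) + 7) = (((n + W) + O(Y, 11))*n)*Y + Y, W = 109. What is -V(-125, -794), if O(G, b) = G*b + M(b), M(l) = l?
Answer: 867346607/9 ≈ 9.6372e+7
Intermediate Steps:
O(G, b) = b + G*b (O(G, b) = G*b + b = b + G*b)
V(n, Y) = -7 + Y/9 + Y*n*(120 + n + 11*Y)/9 (V(n, Y) = -7 + ((((n + 109) + 11*(1 + Y))*n)*Y + Y)/9 = -7 + ((((109 + n) + (11 + 11*Y))*n)*Y + Y)/9 = -7 + (((120 + n + 11*Y)*n)*Y + Y)/9 = -7 + ((n*(120 + n + 11*Y))*Y + Y)/9 = -7 + (Y*n*(120 + n + 11*Y) + Y)/9 = -7 + (Y + Y*n*(120 + n + 11*Y))/9 = -7 + (Y/9 + Y*n*(120 + n + 11*Y)/9) = -7 + Y/9 + Y*n*(120 + n + 11*Y)/9)
-V(-125, -794) = -(-7 + (⅑)*(-794) + (⅑)*(-794)*(-125)² + (11/9)*(-125)*(-794)² + (40/3)*(-794)*(-125)) = -(-7 - 794/9 + (⅑)*(-794)*15625 + (11/9)*(-125)*630436 + 3970000/3) = -(-7 - 794/9 - 12406250/9 - 866849500/9 + 3970000/3) = -1*(-867346607/9) = 867346607/9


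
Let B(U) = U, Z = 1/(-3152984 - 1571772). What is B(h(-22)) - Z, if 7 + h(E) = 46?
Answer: 184265485/4724756 ≈ 39.000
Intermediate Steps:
Z = -1/4724756 (Z = 1/(-4724756) = -1/4724756 ≈ -2.1165e-7)
h(E) = 39 (h(E) = -7 + 46 = 39)
B(h(-22)) - Z = 39 - 1*(-1/4724756) = 39 + 1/4724756 = 184265485/4724756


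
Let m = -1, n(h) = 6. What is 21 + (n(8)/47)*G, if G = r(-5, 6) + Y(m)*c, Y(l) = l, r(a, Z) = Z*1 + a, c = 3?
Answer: 975/47 ≈ 20.745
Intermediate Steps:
r(a, Z) = Z + a
G = -2 (G = (6 - 5) - 1*3 = 1 - 3 = -2)
21 + (n(8)/47)*G = 21 + (6/47)*(-2) = 21 - 12/47 = 975/47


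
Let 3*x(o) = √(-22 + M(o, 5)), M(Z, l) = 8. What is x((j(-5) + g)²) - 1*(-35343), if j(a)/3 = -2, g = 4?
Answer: 35343 + I*√14/3 ≈ 35343.0 + 1.2472*I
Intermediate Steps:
j(a) = -6 (j(a) = 3*(-2) = -6)
x(o) = I*√14/3 (x(o) = √(-22 + 8)/3 = √(-14)/3 = (I*√14)/3 = I*√14/3)
x((j(-5) + g)²) - 1*(-35343) = I*√14/3 - 1*(-35343) = I*√14/3 + 35343 = 35343 + I*√14/3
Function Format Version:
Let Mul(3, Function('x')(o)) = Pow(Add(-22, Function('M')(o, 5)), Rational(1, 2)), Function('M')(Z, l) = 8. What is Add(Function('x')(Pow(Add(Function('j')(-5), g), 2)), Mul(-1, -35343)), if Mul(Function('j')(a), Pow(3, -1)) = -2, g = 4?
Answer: Add(35343, Mul(Rational(1, 3), I, Pow(14, Rational(1, 2)))) ≈ Add(35343., Mul(1.2472, I))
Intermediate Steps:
Function('j')(a) = -6 (Function('j')(a) = Mul(3, -2) = -6)
Function('x')(o) = Mul(Rational(1, 3), I, Pow(14, Rational(1, 2))) (Function('x')(o) = Mul(Rational(1, 3), Pow(Add(-22, 8), Rational(1, 2))) = Mul(Rational(1, 3), Pow(-14, Rational(1, 2))) = Mul(Rational(1, 3), Mul(I, Pow(14, Rational(1, 2)))) = Mul(Rational(1, 3), I, Pow(14, Rational(1, 2))))
Add(Function('x')(Pow(Add(Function('j')(-5), g), 2)), Mul(-1, -35343)) = Add(Mul(Rational(1, 3), I, Pow(14, Rational(1, 2))), Mul(-1, -35343)) = Add(Mul(Rational(1, 3), I, Pow(14, Rational(1, 2))), 35343) = Add(35343, Mul(Rational(1, 3), I, Pow(14, Rational(1, 2))))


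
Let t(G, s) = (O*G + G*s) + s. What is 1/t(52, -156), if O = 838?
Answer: 1/35308 ≈ 2.8322e-5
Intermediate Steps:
t(G, s) = s + 838*G + G*s (t(G, s) = (838*G + G*s) + s = s + 838*G + G*s)
1/t(52, -156) = 1/(-156 + 838*52 + 52*(-156)) = 1/(-156 + 43576 - 8112) = 1/35308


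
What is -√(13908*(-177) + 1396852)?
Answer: -4*I*√66554 ≈ -1031.9*I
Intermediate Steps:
-√(13908*(-177) + 1396852) = -√(-2461716 + 1396852) = -√(-1064864) = -4*I*√66554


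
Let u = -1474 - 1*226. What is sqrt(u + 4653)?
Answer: sqrt(2953) ≈ 54.341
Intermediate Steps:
u = -1700 (u = -1474 - 226 = -1700)
sqrt(u + 4653) = sqrt(-1700 + 4653) = sqrt(2953)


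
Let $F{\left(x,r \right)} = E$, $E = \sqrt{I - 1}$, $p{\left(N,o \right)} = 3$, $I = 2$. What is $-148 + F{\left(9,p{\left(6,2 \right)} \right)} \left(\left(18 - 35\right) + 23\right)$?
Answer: $-142$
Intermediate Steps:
$E = 1$ ($E = \sqrt{2 - 1} = \sqrt{1} = 1$)
$F{\left(x,r \right)} = 1$
$-148 + F{\left(9,p{\left(6,2 \right)} \right)} \left(\left(18 - 35\right) + 23\right) = -148 + 1 \left(\left(18 - 35\right) + 23\right) = -148 + 1 \left(-17 + 23\right) = -148 + 1 \cdot 6 = -148 + 6 = -142$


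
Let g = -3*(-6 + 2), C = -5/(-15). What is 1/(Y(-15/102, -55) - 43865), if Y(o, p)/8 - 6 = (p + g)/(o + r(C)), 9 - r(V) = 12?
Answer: -107/4676723 ≈ -2.2879e-5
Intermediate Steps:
C = ⅓ (C = -5*(-1/15) = ⅓ ≈ 0.33333)
r(V) = -3 (r(V) = 9 - 1*12 = 9 - 12 = -3)
g = 12 (g = -3*(-4) = 12)
Y(o, p) = 48 + 8*(12 + p)/(-3 + o) (Y(o, p) = 48 + 8*((p + 12)/(o - 3)) = 48 + 8*((12 + p)/(-3 + o)) = 48 + 8*(12 + p)/(-3 + o))
1/(Y(-15/102, -55) - 43865) = 1/(8*(-6 - 55 + 6*(-15/102))/(-3 - 15/102) - 43865) = 1/(8*(-6 - 55 + 6*(-15*1/102))/(-3 - 15*1/102) - 43865) = 1/(8*(-6 - 55 + 6*(-5/34))/(-3 - 5/34) - 43865) = 1/(8*(-6 - 55 - 15/17)/(-107/34) - 43865) = 1/(8*(-34/107)*(-1052/17) - 43865) = 1/(16832/107 - 43865) = 1/(-4676723/107) = -107/4676723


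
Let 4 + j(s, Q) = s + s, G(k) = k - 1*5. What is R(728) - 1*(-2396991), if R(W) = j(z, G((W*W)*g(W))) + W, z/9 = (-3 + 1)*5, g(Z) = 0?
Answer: 2397535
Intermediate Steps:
G(k) = -5 + k (G(k) = k - 5 = -5 + k)
z = -90 (z = 9*((-3 + 1)*5) = 9*(-2*5) = 9*(-10) = -90)
j(s, Q) = -4 + 2*s (j(s, Q) = -4 + (s + s) = -4 + 2*s)
R(W) = -184 + W (R(W) = (-4 + 2*(-90)) + W = (-4 - 180) + W = -184 + W)
R(728) - 1*(-2396991) = (-184 + 728) - 1*(-2396991) = 544 + 2396991 = 2397535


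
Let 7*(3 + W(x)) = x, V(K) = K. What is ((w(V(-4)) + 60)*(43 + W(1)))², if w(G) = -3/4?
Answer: 4435160409/784 ≈ 5.6571e+6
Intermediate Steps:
w(G) = -¾ (w(G) = -3*¼ = -¾)
W(x) = -3 + x/7
((w(V(-4)) + 60)*(43 + W(1)))² = ((-¾ + 60)*(43 + (-3 + (⅐)*1)))² = (237*(43 + (-3 + ⅐))/4)² = (237*(43 - 20/7)/4)² = ((237/4)*(281/7))² = (66597/28)² = 4435160409/784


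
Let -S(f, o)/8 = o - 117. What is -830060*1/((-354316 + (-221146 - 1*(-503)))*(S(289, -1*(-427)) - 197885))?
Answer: -196/27202281 ≈ -7.2053e-6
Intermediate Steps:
S(f, o) = 936 - 8*o (S(f, o) = -8*(o - 117) = -8*(-117 + o) = 936 - 8*o)
-830060*1/((-354316 + (-221146 - 1*(-503)))*(S(289, -1*(-427)) - 197885)) = -830060*1/((-354316 + (-221146 - 1*(-503)))*((936 - (-8)*(-427)) - 197885)) = -830060*1/((-354316 + (-221146 + 503))*((936 - 8*427) - 197885)) = -830060*1/((-354316 - 220643)*((936 - 3416) - 197885)) = -830060*(-1/(574959*(-2480 - 197885))) = -830060/((-574959*(-200365))) = -830060/115201660035 = -830060*1/115201660035 = -196/27202281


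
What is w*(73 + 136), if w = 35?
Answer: 7315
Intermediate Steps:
w*(73 + 136) = 35*(73 + 136) = 35*209 = 7315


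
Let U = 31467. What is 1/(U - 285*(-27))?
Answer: 1/39162 ≈ 2.5535e-5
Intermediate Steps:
1/(U - 285*(-27)) = 1/(31467 - 285*(-27)) = 1/(31467 + 7695) = 1/39162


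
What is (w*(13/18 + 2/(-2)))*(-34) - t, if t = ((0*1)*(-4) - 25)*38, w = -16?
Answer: 7190/9 ≈ 798.89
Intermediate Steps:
t = -950 (t = (0*(-4) - 25)*38 = (0 - 25)*38 = -25*38 = -950)
(w*(13/18 + 2/(-2)))*(-34) - t = -16*(13/18 + 2/(-2))*(-34) - 1*(-950) = -16*(13*(1/18) + 2*(-1/2))*(-34) + 950 = -16*(13/18 - 1)*(-34) + 950 = -16*(-5/18)*(-34) + 950 = (40/9)*(-34) + 950 = -1360/9 + 950 = 7190/9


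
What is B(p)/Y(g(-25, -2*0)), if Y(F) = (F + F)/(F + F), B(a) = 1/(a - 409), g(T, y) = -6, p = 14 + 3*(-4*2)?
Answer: -1/419 ≈ -0.0023866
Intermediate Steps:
p = -10 (p = 14 + 3*(-8) = 14 - 24 = -10)
B(a) = 1/(-409 + a)
Y(F) = 1 (Y(F) = (2*F)/((2*F)) = (2*F)*(1/(2*F)) = 1)
B(p)/Y(g(-25, -2*0)) = 1/(-409 - 10*1) = 1/(-419) = -1/419*1 = -1/419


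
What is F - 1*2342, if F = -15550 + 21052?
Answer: 3160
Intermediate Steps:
F = 5502
F - 1*2342 = 5502 - 1*2342 = 5502 - 2342 = 3160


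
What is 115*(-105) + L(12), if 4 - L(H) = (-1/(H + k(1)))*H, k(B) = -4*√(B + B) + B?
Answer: -1653571/137 + 48*√2/137 ≈ -12069.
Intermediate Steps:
k(B) = B - 4*√2*√B (k(B) = -4*√2*√B + B = B - 4*√2*√B)
L(H) = 4 + H/(1 + H - 4*√2) (L(H) = 4 - (-1/(H + (1 - 4*√2*√1)))*H = 4 - (-1/(H + (1 - 4*√2*1)))*H = 4 - (-1/(H + (1 - 4*√2)))*H = 4 - (-1/(1 + H - 4*√2))*H = 4 - (-1)*H/(1 + H - 4*√2) = 4 + H/(1 + H - 4*√2))
115*(-105) + L(12) = 115*(-105) + (4 - 16*√2 + 5*12)/(1 + 12 - 4*√2) = -12075 + (4 - 16*√2 + 60)/(13 - 4*√2) = -12075 + (64 - 16*√2)/(13 - 4*√2)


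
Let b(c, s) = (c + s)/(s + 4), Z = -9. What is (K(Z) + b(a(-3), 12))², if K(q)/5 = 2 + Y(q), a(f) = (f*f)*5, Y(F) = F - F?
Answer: 47089/256 ≈ 183.94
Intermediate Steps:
Y(F) = 0
a(f) = 5*f² (a(f) = f²*5 = 5*f²)
b(c, s) = (c + s)/(4 + s)
K(q) = 10 (K(q) = 5*(2 + 0) = 5*2 = 10)
(K(Z) + b(a(-3), 12))² = (10 + (5*(-3)² + 12)/(4 + 12))² = (10 + (5*9 + 12)/16)² = (10 + (45 + 12)/16)² = (10 + (1/16)*57)² = (10 + 57/16)² = (217/16)² = 47089/256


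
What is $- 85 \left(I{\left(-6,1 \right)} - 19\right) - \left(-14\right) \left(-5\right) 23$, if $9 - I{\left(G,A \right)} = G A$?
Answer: $-1270$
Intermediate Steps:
$I{\left(G,A \right)} = 9 - A G$ ($I{\left(G,A \right)} = 9 - G A = 9 - A G$)
$- 85 \left(I{\left(-6,1 \right)} - 19\right) - \left(-14\right) \left(-5\right) 23 = - 85 \left(\left(9 - 1 \left(-6\right)\right) - 19\right) - \left(-14\right) \left(-5\right) 23 = - 85 \left(\left(9 + 6\right) - 19\right) - 70 \cdot 23 = - 85 \left(15 - 19\right) - 1610 = \left(-85\right) \left(-4\right) - 1610 = 340 - 1610 = -1270$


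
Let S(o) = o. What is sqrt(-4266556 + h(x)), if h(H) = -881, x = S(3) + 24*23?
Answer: I*sqrt(4267437) ≈ 2065.8*I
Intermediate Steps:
x = 555 (x = 3 + 24*23 = 3 + 552 = 555)
sqrt(-4266556 + h(x)) = sqrt(-4266556 - 881) = sqrt(-4267437) = I*sqrt(4267437)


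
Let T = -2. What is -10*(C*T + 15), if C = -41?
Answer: -970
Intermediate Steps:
-10*(C*T + 15) = -10*(-41*(-2) + 15) = -10*(82 + 15) = -10*97 = -970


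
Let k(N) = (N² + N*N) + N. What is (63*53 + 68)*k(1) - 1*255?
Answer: 9966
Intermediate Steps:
k(N) = N + 2*N² (k(N) = (N² + N²) + N = 2*N² + N = N + 2*N²)
(63*53 + 68)*k(1) - 1*255 = (63*53 + 68)*(1*(1 + 2*1)) - 1*255 = (3339 + 68)*(1*(1 + 2)) - 255 = 3407*(1*3) - 255 = 3407*3 - 255 = 10221 - 255 = 9966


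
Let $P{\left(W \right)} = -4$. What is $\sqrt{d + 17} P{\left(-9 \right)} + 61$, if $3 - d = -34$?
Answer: $61 - 12 \sqrt{6} \approx 31.606$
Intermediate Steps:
$d = 37$ ($d = 3 - -34 = 3 + 34 = 37$)
$\sqrt{d + 17} P{\left(-9 \right)} + 61 = \sqrt{37 + 17} \left(-4\right) + 61 = \sqrt{54} \left(-4\right) + 61 = 3 \sqrt{6} \left(-4\right) + 61 = - 12 \sqrt{6} + 61 = 61 - 12 \sqrt{6}$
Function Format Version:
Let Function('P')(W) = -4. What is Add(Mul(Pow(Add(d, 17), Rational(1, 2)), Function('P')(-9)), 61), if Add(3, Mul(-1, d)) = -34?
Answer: Add(61, Mul(-12, Pow(6, Rational(1, 2)))) ≈ 31.606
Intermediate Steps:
d = 37 (d = Add(3, Mul(-1, -34)) = Add(3, 34) = 37)
Add(Mul(Pow(Add(d, 17), Rational(1, 2)), Function('P')(-9)), 61) = Add(Mul(Pow(Add(37, 17), Rational(1, 2)), -4), 61) = Add(Mul(Pow(54, Rational(1, 2)), -4), 61) = Add(Mul(Mul(3, Pow(6, Rational(1, 2))), -4), 61) = Add(Mul(-12, Pow(6, Rational(1, 2))), 61) = Add(61, Mul(-12, Pow(6, Rational(1, 2))))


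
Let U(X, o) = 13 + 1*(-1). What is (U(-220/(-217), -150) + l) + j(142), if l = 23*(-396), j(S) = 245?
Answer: -8851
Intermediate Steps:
l = -9108
U(X, o) = 12 (U(X, o) = 13 - 1 = 12)
(U(-220/(-217), -150) + l) + j(142) = (12 - 9108) + 245 = -9096 + 245 = -8851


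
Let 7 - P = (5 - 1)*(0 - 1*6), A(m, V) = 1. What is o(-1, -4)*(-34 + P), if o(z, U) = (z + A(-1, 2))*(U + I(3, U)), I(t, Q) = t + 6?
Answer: 0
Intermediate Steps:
I(t, Q) = 6 + t
o(z, U) = (1 + z)*(9 + U) (o(z, U) = (z + 1)*(U + (6 + 3)) = (1 + z)*(U + 9) = (1 + z)*(9 + U))
P = 31 (P = 7 - (5 - 1)*(0 - 1*6) = 7 - 4*(0 - 6) = 7 - 4*(-6) = 7 - 1*(-24) = 7 + 24 = 31)
o(-1, -4)*(-34 + P) = (9 - 4 + 9*(-1) - 4*(-1))*(-34 + 31) = (9 - 4 - 9 + 4)*(-3) = 0*(-3) = 0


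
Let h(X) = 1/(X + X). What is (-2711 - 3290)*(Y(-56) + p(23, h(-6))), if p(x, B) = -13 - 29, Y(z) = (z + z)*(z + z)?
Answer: -75024502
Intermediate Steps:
Y(z) = 4*z² (Y(z) = (2*z)*(2*z) = 4*z²)
h(X) = 1/(2*X)
p(x, B) = -42
(-2711 - 3290)*(Y(-56) + p(23, h(-6))) = (-2711 - 3290)*(4*(-56)² - 42) = -6001*(4*3136 - 42) = -6001*(12544 - 42) = -6001*12502 = -75024502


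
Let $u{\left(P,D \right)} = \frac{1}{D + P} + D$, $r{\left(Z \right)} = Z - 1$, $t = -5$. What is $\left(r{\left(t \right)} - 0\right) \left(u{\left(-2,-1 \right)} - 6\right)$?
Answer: $44$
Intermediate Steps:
$r{\left(Z \right)} = -1 + Z$ ($r{\left(Z \right)} = Z - 1 = -1 + Z$)
$u{\left(P,D \right)} = D + \frac{1}{D + P}$
$\left(r{\left(t \right)} - 0\right) \left(u{\left(-2,-1 \right)} - 6\right) = \left(\left(-1 - 5\right) - 0\right) \left(\frac{1 + \left(-1\right)^{2} - -2}{-1 - 2} - 6\right) = \left(-6 + 0\right) \left(\frac{1 + 1 + 2}{-3} - 6\right) = - 6 \left(\left(- \frac{1}{3}\right) 4 - 6\right) = - 6 \left(- \frac{4}{3} - 6\right) = \left(-6\right) \left(- \frac{22}{3}\right) = 44$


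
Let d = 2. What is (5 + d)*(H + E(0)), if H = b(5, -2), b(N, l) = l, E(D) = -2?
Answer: -28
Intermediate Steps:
H = -2
(5 + d)*(H + E(0)) = (5 + 2)*(-2 - 2) = 7*(-4) = -28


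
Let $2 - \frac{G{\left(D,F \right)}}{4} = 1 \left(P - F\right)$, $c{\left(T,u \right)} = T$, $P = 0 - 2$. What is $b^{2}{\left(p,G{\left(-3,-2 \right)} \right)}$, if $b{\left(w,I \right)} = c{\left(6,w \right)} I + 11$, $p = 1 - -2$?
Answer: $3481$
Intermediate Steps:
$P = -2$
$G{\left(D,F \right)} = 16 + 4 F$ ($G{\left(D,F \right)} = 8 - 4 \cdot 1 \left(-2 - F\right) = 8 - 4 \left(-2 - F\right) = 8 + \left(8 + 4 F\right) = 16 + 4 F$)
$p = 3$ ($p = 1 + 2 = 3$)
$b{\left(w,I \right)} = 11 + 6 I$ ($b{\left(w,I \right)} = 6 I + 11 = 11 + 6 I$)
$b^{2}{\left(p,G{\left(-3,-2 \right)} \right)} = \left(11 + 6 \left(16 + 4 \left(-2\right)\right)\right)^{2} = \left(11 + 6 \left(16 - 8\right)\right)^{2} = \left(11 + 6 \cdot 8\right)^{2} = \left(11 + 48\right)^{2} = 59^{2} = 3481$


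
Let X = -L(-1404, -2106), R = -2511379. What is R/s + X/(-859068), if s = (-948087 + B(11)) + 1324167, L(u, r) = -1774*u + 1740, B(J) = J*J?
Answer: -14521290704/3847407627 ≈ -3.7743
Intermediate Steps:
B(J) = J²
L(u, r) = 1740 - 1774*u
s = 376201 (s = (-948087 + 11²) + 1324167 = (-948087 + 121) + 1324167 = -947966 + 1324167 = 376201)
X = -2492436 (X = -(1740 - 1774*(-1404)) = -(1740 + 2490696) = -1*2492436 = -2492436)
R/s + X/(-859068) = -2511379/376201 - 2492436/(-859068) = -2511379*1/376201 - 2492436*(-1/859068) = -2511379/376201 + 207703/71589 = -14521290704/3847407627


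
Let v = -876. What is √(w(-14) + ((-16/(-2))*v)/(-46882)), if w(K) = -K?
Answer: √7774863998/23441 ≈ 3.7616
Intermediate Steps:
√(w(-14) + ((-16/(-2))*v)/(-46882)) = √(-1*(-14) + (-16/(-2)*(-876))/(-46882)) = √(14 + (-16*(-½)*(-876))*(-1/46882)) = √(14 + (8*(-876))*(-1/46882)) = √(14 - 7008*(-1/46882)) = √(14 + 3504/23441) = √(331678/23441) = √7774863998/23441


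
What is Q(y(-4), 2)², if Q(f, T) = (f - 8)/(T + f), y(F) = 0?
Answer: 16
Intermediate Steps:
Q(f, T) = (-8 + f)/(T + f)
Q(y(-4), 2)² = ((-8 + 0)/(2 + 0))² = (-8/2)² = ((½)*(-8))² = (-4)² = 16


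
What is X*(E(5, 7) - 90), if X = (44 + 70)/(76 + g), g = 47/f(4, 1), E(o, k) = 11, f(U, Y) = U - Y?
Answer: -27018/275 ≈ -98.247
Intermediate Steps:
g = 47/3 (g = 47/(4 - 1*1) = 47/(4 - 1) = 47/3 ≈ 15.667)
X = 342/275 (X = (44 + 70)/(76 + 47/3) = 114/(275/3) = 114*(3/275) = 342/275 ≈ 1.2436)
X*(E(5, 7) - 90) = 342*(11 - 90)/275 = (342/275)*(-79) = -27018/275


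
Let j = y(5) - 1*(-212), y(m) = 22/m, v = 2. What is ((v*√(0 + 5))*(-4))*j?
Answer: -8656*√5/5 ≈ -3871.1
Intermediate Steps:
j = 1082/5 (j = 22/5 - 1*(-212) = 22*(⅕) + 212 = 22/5 + 212 = 1082/5 ≈ 216.40)
((v*√(0 + 5))*(-4))*j = ((2*√(0 + 5))*(-4))*(1082/5) = ((2*√5)*(-4))*(1082/5) = -8*√5*(1082/5) = -8656*√5/5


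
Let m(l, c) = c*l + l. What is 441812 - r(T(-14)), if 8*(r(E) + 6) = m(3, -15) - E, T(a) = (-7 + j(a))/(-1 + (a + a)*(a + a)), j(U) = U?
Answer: 922526939/2088 ≈ 4.4182e+5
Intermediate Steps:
T(a) = (-7 + a)/(-1 + 4*a²) (T(a) = (-7 + a)/(-1 + (a + a)*(a + a)) = (-7 + a)/(-1 + (2*a)*(2*a)) = (-7 + a)/(-1 + 4*a²))
m(l, c) = l + c*l
r(E) = -45/4 - E/8 (r(E) = -6 + (3*(1 - 15) - E)/8 = -6 + (3*(-14) - E)/8 = -6 + (-42 - E)/8 = -6 + (-21/4 - E/8) = -45/4 - E/8)
441812 - r(T(-14)) = 441812 - (-45/4 - (-7 - 14)/(8*(-1 + 4*(-14)²))) = 441812 - (-45/4 - (-21)/(8*(-1 + 4*196))) = 441812 - (-45/4 - (-21)/(8*(-1 + 784))) = 441812 - (-45/4 - (-21)/(8*783)) = 441812 - (-45/4 - (-21)/6264) = 441812 - (-45/4 - ⅛*(-7/261)) = 441812 - (-45/4 + 7/2088) = 441812 - 1*(-23483/2088) = 441812 + 23483/2088 = 922526939/2088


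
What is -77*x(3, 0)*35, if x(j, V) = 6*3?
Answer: -48510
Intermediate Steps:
x(j, V) = 18
-77*x(3, 0)*35 = -77*18*35 = -1386*35 = -48510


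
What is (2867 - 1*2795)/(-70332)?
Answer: -6/5861 ≈ -0.0010237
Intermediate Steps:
(2867 - 1*2795)/(-70332) = (2867 - 2795)*(-1/70332) = 72*(-1/70332) = -6/5861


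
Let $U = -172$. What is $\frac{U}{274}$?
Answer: $- \frac{86}{137} \approx -0.62774$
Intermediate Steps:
$\frac{U}{274} = \frac{1}{274} \left(-172\right) = - \frac{86}{137}$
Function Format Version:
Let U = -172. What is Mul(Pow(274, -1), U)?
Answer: Rational(-86, 137) ≈ -0.62774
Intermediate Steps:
Mul(Pow(274, -1), U) = Mul(Pow(274, -1), -172) = Mul(Rational(1, 274), -172) = Rational(-86, 137)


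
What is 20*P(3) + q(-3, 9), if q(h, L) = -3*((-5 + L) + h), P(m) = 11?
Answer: 217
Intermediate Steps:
q(h, L) = 15 - 3*L - 3*h (q(h, L) = -3*(-5 + L + h) = 15 - 3*L - 3*h)
20*P(3) + q(-3, 9) = 20*11 + (15 - 3*9 - 3*(-3)) = 220 + (15 - 27 + 9) = 220 - 3 = 217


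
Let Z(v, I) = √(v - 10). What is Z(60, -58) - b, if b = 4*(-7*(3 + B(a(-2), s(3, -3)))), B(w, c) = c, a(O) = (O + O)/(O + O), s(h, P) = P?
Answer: 5*√2 ≈ 7.0711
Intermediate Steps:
a(O) = 1 (a(O) = (2*O)/((2*O)) = (2*O)*(1/(2*O)) = 1)
Z(v, I) = √(-10 + v)
b = 0 (b = 4*(-7*(3 - 3)) = 4*(-7*0) = 4*0 = 0)
Z(60, -58) - b = √(-10 + 60) - 1*0 = √50 + 0 = 5*√2 + 0 = 5*√2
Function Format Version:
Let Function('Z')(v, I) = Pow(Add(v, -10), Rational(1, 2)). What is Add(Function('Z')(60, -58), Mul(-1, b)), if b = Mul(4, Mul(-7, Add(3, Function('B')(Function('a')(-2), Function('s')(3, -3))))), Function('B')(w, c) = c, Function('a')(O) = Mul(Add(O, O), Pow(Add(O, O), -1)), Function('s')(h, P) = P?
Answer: Mul(5, Pow(2, Rational(1, 2))) ≈ 7.0711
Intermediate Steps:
Function('a')(O) = 1 (Function('a')(O) = Mul(Mul(2, O), Pow(Mul(2, O), -1)) = Mul(Mul(2, O), Mul(Rational(1, 2), Pow(O, -1))) = 1)
Function('Z')(v, I) = Pow(Add(-10, v), Rational(1, 2))
b = 0 (b = Mul(4, Mul(-7, Add(3, -3))) = Mul(4, Mul(-7, 0)) = Mul(4, 0) = 0)
Add(Function('Z')(60, -58), Mul(-1, b)) = Add(Pow(Add(-10, 60), Rational(1, 2)), Mul(-1, 0)) = Add(Pow(50, Rational(1, 2)), 0) = Add(Mul(5, Pow(2, Rational(1, 2))), 0) = Mul(5, Pow(2, Rational(1, 2)))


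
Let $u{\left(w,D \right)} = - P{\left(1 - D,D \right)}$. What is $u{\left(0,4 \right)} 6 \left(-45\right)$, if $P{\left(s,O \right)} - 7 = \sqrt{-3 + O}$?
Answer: $2160$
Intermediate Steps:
$P{\left(s,O \right)} = 7 + \sqrt{-3 + O}$
$u{\left(w,D \right)} = -7 - \sqrt{-3 + D}$ ($u{\left(w,D \right)} = - (7 + \sqrt{-3 + D}) = -7 - \sqrt{-3 + D}$)
$u{\left(0,4 \right)} 6 \left(-45\right) = \left(-7 - \sqrt{-3 + 4}\right) 6 \left(-45\right) = \left(-7 - \sqrt{1}\right) 6 \left(-45\right) = \left(-7 - 1\right) 6 \left(-45\right) = \left(-8\right) 6 \left(-45\right) = \left(-48\right) \left(-45\right) = 2160$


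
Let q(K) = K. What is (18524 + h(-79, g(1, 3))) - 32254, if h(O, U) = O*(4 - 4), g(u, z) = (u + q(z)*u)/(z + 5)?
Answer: -13730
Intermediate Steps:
g(u, z) = (u + u*z)/(5 + z) (g(u, z) = (u + z*u)/(z + 5) = (u + u*z)/(5 + z))
h(O, U) = 0 (h(O, U) = O*0 = 0)
(18524 + h(-79, g(1, 3))) - 32254 = (18524 + 0) - 32254 = 18524 - 32254 = -13730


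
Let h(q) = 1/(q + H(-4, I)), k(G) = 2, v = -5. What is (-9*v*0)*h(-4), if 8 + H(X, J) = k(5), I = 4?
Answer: 0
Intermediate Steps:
H(X, J) = -6 (H(X, J) = -8 + 2 = -6)
h(q) = 1/(-6 + q) (h(q) = 1/(q - 6) = 1/(-6 + q))
(-9*v*0)*h(-4) = (-9*(-5)*0)/(-6 - 4) = (45*0)/(-10) = 0*(-⅒) = 0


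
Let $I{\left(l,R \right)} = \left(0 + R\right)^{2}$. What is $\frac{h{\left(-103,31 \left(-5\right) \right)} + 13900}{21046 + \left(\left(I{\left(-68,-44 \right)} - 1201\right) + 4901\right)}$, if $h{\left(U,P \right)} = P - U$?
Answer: $\frac{2308}{4447} \approx 0.519$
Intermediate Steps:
$I{\left(l,R \right)} = R^{2}$
$\frac{h{\left(-103,31 \left(-5\right) \right)} + 13900}{21046 + \left(\left(I{\left(-68,-44 \right)} - 1201\right) + 4901\right)} = \frac{\left(31 \left(-5\right) - -103\right) + 13900}{21046 + \left(\left(\left(-44\right)^{2} - 1201\right) + 4901\right)} = \frac{\left(-155 + 103\right) + 13900}{21046 + \left(\left(1936 - 1201\right) + 4901\right)} = \frac{-52 + 13900}{21046 + \left(735 + 4901\right)} = \frac{13848}{21046 + 5636} = \frac{13848}{26682} = 13848 \cdot \frac{1}{26682} = \frac{2308}{4447}$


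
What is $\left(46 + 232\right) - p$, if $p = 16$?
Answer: $262$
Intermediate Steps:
$\left(46 + 232\right) - p = \left(46 + 232\right) - 16 = 278 - 16 = 262$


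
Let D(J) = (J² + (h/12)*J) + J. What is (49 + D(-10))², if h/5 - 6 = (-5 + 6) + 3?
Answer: 85264/9 ≈ 9473.8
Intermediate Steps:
h = 50 (h = 30 + 5*((-5 + 6) + 3) = 30 + 5*(1 + 3) = 30 + 5*4 = 30 + 20 = 50)
D(J) = J² + 31*J/6 (D(J) = (J² + (50/12)*J) + J = (J² + (50*(1/12))*J) + J = (J² + 25*J/6) + J = J² + 31*J/6)
(49 + D(-10))² = (49 + (⅙)*(-10)*(31 + 6*(-10)))² = (49 + (⅙)*(-10)*(31 - 60))² = (49 + (⅙)*(-10)*(-29))² = (49 + 145/3)² = (292/3)² = 85264/9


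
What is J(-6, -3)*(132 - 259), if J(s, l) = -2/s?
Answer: -127/3 ≈ -42.333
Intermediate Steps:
J(-6, -3)*(132 - 259) = (-2/(-6))*(132 - 259) = -2*(-⅙)*(-127) = (⅓)*(-127) = -127/3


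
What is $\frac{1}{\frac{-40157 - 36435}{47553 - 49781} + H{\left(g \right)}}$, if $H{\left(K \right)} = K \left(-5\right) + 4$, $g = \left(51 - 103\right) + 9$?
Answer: $\frac{557}{141131} \approx 0.0039467$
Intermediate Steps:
$g = -43$ ($g = -52 + 9 = -43$)
$H{\left(K \right)} = 4 - 5 K$ ($H{\left(K \right)} = - 5 K + 4 = 4 - 5 K$)
$\frac{1}{\frac{-40157 - 36435}{47553 - 49781} + H{\left(g \right)}} = \frac{1}{\frac{-40157 - 36435}{47553 - 49781} + \left(4 - -215\right)} = \frac{1}{- \frac{76592}{-2228} + \left(4 + 215\right)} = \frac{1}{\left(-76592\right) \left(- \frac{1}{2228}\right) + 219} = \frac{1}{\frac{19148}{557} + 219} = \frac{1}{\frac{141131}{557}} = \frac{557}{141131}$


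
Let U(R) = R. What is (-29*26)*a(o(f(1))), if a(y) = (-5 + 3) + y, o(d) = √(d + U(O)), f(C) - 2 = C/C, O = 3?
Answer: 1508 - 754*√6 ≈ -338.92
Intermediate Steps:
f(C) = 3 (f(C) = 2 + C/C = 2 + 1 = 3)
o(d) = √(3 + d) (o(d) = √(d + 3) = √(3 + d))
a(y) = -2 + y
(-29*26)*a(o(f(1))) = (-29*26)*(-2 + √(3 + 3)) = -754*(-2 + √6) = 1508 - 754*√6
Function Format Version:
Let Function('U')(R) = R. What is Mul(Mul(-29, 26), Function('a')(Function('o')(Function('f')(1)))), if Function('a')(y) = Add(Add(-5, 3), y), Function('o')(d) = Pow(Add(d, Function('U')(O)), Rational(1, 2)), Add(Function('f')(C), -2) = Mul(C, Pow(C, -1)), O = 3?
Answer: Add(1508, Mul(-754, Pow(6, Rational(1, 2)))) ≈ -338.92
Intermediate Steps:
Function('f')(C) = 3 (Function('f')(C) = Add(2, Mul(C, Pow(C, -1))) = Add(2, 1) = 3)
Function('o')(d) = Pow(Add(3, d), Rational(1, 2)) (Function('o')(d) = Pow(Add(d, 3), Rational(1, 2)) = Pow(Add(3, d), Rational(1, 2)))
Function('a')(y) = Add(-2, y)
Mul(Mul(-29, 26), Function('a')(Function('o')(Function('f')(1)))) = Mul(Mul(-29, 26), Add(-2, Pow(Add(3, 3), Rational(1, 2)))) = Mul(-754, Add(-2, Pow(6, Rational(1, 2)))) = Add(1508, Mul(-754, Pow(6, Rational(1, 2))))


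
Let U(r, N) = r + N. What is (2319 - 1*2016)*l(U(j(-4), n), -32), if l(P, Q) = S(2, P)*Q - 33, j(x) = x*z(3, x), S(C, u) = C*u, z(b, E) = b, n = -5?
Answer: 319665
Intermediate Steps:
j(x) = 3*x (j(x) = x*3 = 3*x)
U(r, N) = N + r
l(P, Q) = -33 + 2*P*Q (l(P, Q) = (2*P)*Q - 33 = 2*P*Q - 33 = -33 + 2*P*Q)
(2319 - 1*2016)*l(U(j(-4), n), -32) = (2319 - 1*2016)*(-33 + 2*(-5 + 3*(-4))*(-32)) = (2319 - 2016)*(-33 + 2*(-5 - 12)*(-32)) = 303*(-33 + 2*(-17)*(-32)) = 303*(-33 + 1088) = 303*1055 = 319665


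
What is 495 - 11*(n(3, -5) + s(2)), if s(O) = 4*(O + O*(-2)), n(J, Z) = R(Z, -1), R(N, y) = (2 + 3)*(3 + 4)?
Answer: 198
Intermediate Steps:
R(N, y) = 35 (R(N, y) = 5*7 = 35)
n(J, Z) = 35
s(O) = -4*O (s(O) = 4*(O - 2*O) = 4*(-O) = -4*O)
495 - 11*(n(3, -5) + s(2)) = 495 - 11*(35 - 4*2) = 495 - 11*(35 - 8) = 495 - 11*27 = 495 - 297 = 198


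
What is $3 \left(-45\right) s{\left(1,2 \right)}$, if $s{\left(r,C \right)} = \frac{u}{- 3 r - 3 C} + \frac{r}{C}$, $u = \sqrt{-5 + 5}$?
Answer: $- \frac{135}{2} \approx -67.5$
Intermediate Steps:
$u = 0$ ($u = \sqrt{0} = 0$)
$s{\left(r,C \right)} = \frac{r}{C}$ ($s{\left(r,C \right)} = \frac{0}{- 3 r - 3 C} + \frac{r}{C} = \frac{0}{- 3 C - 3 r} + \frac{r}{C} = 0 + \frac{r}{C} = \frac{r}{C}$)
$3 \left(-45\right) s{\left(1,2 \right)} = 3 \left(-45\right) 1 \cdot \frac{1}{2} = - 135 \cdot 1 \cdot \frac{1}{2} = \left(-135\right) \frac{1}{2} = - \frac{135}{2}$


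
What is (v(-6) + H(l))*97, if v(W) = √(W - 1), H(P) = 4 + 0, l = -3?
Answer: 388 + 97*I*√7 ≈ 388.0 + 256.64*I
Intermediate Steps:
H(P) = 4
v(W) = √(-1 + W)
(v(-6) + H(l))*97 = (√(-1 - 6) + 4)*97 = (√(-7) + 4)*97 = (I*√7 + 4)*97 = (4 + I*√7)*97 = 388 + 97*I*√7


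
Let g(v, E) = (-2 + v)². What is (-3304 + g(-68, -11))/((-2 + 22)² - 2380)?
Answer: -133/165 ≈ -0.80606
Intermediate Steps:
(-3304 + g(-68, -11))/((-2 + 22)² - 2380) = (-3304 + (-2 - 68)²)/((-2 + 22)² - 2380) = (-3304 + (-70)²)/(20² - 2380) = (-3304 + 4900)/(400 - 2380) = 1596/(-1980) = 1596*(-1/1980) = -133/165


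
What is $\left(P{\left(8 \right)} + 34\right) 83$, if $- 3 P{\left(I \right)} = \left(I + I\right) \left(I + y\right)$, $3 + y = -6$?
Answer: $\frac{9794}{3} \approx 3264.7$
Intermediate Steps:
$y = -9$ ($y = -3 - 6 = -9$)
$P{\left(I \right)} = - \frac{2 I \left(-9 + I\right)}{3}$ ($P{\left(I \right)} = - \frac{\left(I + I\right) \left(I - 9\right)}{3} = - \frac{2 I \left(-9 + I\right)}{3}$)
$\left(P{\left(8 \right)} + 34\right) 83 = \left(\frac{2}{3} \cdot 8 \left(9 - 8\right) + 34\right) 83 = \left(\frac{2}{3} \cdot 8 \cdot 1 + 34\right) 83 = \left(\frac{16}{3} + 34\right) 83 = \frac{118}{3} \cdot 83 = \frac{9794}{3}$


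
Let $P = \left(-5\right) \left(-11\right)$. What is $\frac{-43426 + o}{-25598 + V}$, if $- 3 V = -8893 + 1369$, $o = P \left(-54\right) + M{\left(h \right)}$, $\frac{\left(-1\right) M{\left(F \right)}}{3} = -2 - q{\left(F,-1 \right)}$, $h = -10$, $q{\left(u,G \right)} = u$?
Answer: $\frac{4642}{2309} \approx 2.0104$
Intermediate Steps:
$M{\left(F \right)} = 6 + 3 F$ ($M{\left(F \right)} = - 3 \left(-2 - F\right) = 6 + 3 F$)
$P = 55$
$o = -2994$ ($o = 55 \left(-54\right) + \left(6 + 3 \left(-10\right)\right) = -2970 + \left(6 - 30\right) = -2970 - 24 = -2994$)
$V = 2508$ ($V = - \frac{-8893 + 1369}{3} = \left(- \frac{1}{3}\right) \left(-7524\right) = 2508$)
$\frac{-43426 + o}{-25598 + V} = \frac{-43426 - 2994}{-25598 + 2508} = - \frac{46420}{-23090} = \left(-46420\right) \left(- \frac{1}{23090}\right) = \frac{4642}{2309}$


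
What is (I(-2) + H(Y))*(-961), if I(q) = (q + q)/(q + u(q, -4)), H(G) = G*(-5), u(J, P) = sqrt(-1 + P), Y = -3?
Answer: -137423/9 - 3844*I*sqrt(5)/9 ≈ -15269.0 - 955.05*I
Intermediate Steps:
H(G) = -5*G
I(q) = 2*q/(q + I*sqrt(5)) (I(q) = (q + q)/(q + sqrt(-1 - 4)) = (2*q)/(q + sqrt(-5)) = (2*q)/(q + I*sqrt(5)) = 2*q/(q + I*sqrt(5)))
(I(-2) + H(Y))*(-961) = (2*(-2)/(-2 + I*sqrt(5)) - 5*(-3))*(-961) = (-4/(-2 + I*sqrt(5)) + 15)*(-961) = (15 - 4/(-2 + I*sqrt(5)))*(-961) = -14415 + 3844/(-2 + I*sqrt(5))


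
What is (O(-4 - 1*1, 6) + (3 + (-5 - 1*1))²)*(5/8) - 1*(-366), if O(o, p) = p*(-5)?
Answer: 2823/8 ≈ 352.88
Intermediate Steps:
O(o, p) = -5*p
(O(-4 - 1*1, 6) + (3 + (-5 - 1*1))²)*(5/8) - 1*(-366) = (-5*6 + (3 + (-5 - 1*1))²)*(5/8) - 1*(-366) = (-30 + (3 + (-5 - 1))²)*(5*(⅛)) + 366 = (-30 + (3 - 6)²)*(5/8) + 366 = (-30 + (-3)²)*(5/8) + 366 = (-30 + 9)*(5/8) + 366 = -21*5/8 + 366 = -105/8 + 366 = 2823/8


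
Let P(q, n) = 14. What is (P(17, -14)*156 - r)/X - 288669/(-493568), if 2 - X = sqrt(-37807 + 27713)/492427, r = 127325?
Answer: (-30414761410725250*I + 2020683*sqrt(206))/(493568*(7*sqrt(206) + 984854*I)) ≈ -62570.0 - 6.3831*I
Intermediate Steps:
X = 2 - 7*I*sqrt(206)/492427 (X = 2 - sqrt(-37807 + 27713)/492427 = 2 - sqrt(-10094)/492427 = 2 - 7*I*sqrt(206)/492427 ≈ 2.0 - 0.00020403*I)
(P(17, -14)*156 - r)/X - 288669/(-493568) = (14*156 - 1*127325)/(2 - 7*I*sqrt(206)/492427) - 288669/(-493568) = (2184 - 127325)/(2 - 7*I*sqrt(206)/492427) - 288669*(-1/493568) = -125141/(2 - 7*I*sqrt(206)/492427) + 288669/493568 = 288669/493568 - 125141/(2 - 7*I*sqrt(206)/492427)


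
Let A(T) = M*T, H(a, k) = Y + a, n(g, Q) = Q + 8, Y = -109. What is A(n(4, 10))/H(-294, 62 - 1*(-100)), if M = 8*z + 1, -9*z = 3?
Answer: 30/403 ≈ 0.074442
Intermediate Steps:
z = -⅓ (z = -⅑*3 = -⅓ ≈ -0.33333)
n(g, Q) = 8 + Q
M = -5/3 (M = 8*(-⅓) + 1 = -8/3 + 1 = -5/3 ≈ -1.6667)
H(a, k) = -109 + a
A(T) = -5*T/3
A(n(4, 10))/H(-294, 62 - 1*(-100)) = (-5*(8 + 10)/3)/(-109 - 294) = -5/3*18/(-403) = -30*(-1/403) = 30/403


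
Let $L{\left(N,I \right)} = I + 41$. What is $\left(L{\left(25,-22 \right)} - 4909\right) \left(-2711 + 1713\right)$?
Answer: $4880220$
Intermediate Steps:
$L{\left(N,I \right)} = 41 + I$
$\left(L{\left(25,-22 \right)} - 4909\right) \left(-2711 + 1713\right) = \left(\left(41 - 22\right) - 4909\right) \left(-2711 + 1713\right) = \left(19 - 4909\right) \left(-998\right) = \left(-4890\right) \left(-998\right) = 4880220$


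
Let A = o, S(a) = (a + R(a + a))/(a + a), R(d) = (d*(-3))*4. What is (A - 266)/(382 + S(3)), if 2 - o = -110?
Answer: -308/741 ≈ -0.41565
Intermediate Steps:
R(d) = -12*d (R(d) = -3*d*4 = -12*d)
o = 112 (o = 2 - 1*(-110) = 2 + 110 = 112)
S(a) = -23/2 (S(a) = (a - 12*(a + a))/(a + a) = (a - 24*a)/((2*a)) = (a - 24*a)*(1/(2*a)) = (-23*a)*(1/(2*a)) = -23/2)
A = 112
(A - 266)/(382 + S(3)) = (112 - 266)/(382 - 23/2) = -154/741/2 = -154*2/741 = -308/741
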